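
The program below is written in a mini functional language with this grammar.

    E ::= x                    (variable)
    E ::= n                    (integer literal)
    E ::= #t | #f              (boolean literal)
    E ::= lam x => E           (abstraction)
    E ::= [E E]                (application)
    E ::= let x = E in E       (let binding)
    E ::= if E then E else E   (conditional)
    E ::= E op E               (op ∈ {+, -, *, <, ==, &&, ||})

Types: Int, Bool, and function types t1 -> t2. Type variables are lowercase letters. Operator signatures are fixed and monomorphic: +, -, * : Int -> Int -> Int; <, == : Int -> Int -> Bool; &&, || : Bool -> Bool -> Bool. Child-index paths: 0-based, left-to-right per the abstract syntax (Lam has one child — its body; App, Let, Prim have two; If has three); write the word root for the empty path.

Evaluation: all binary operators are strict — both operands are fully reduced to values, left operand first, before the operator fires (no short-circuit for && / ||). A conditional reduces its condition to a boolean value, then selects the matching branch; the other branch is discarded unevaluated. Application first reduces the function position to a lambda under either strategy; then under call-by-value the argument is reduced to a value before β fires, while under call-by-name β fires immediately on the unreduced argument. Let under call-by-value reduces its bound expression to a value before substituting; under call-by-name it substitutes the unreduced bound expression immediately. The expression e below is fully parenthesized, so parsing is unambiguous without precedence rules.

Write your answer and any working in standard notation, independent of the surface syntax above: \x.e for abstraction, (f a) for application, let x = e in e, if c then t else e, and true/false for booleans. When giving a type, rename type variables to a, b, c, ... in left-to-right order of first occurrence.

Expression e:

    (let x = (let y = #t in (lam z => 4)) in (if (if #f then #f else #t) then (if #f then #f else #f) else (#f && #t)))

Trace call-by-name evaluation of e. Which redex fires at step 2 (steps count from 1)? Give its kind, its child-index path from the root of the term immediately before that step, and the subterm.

Working:
step 0: (let x = (let y = true in (\z.4)) in (if (if false then false else true) then (if false then false else false) else (false && true)))
step 1: [let@root] (if (if false then false else true) then (if false then false else false) else (false && true))
step 2: [if@0] (if true then (if false then false else false) else (false && true))

Answer: if at 0 : (if false then false else true)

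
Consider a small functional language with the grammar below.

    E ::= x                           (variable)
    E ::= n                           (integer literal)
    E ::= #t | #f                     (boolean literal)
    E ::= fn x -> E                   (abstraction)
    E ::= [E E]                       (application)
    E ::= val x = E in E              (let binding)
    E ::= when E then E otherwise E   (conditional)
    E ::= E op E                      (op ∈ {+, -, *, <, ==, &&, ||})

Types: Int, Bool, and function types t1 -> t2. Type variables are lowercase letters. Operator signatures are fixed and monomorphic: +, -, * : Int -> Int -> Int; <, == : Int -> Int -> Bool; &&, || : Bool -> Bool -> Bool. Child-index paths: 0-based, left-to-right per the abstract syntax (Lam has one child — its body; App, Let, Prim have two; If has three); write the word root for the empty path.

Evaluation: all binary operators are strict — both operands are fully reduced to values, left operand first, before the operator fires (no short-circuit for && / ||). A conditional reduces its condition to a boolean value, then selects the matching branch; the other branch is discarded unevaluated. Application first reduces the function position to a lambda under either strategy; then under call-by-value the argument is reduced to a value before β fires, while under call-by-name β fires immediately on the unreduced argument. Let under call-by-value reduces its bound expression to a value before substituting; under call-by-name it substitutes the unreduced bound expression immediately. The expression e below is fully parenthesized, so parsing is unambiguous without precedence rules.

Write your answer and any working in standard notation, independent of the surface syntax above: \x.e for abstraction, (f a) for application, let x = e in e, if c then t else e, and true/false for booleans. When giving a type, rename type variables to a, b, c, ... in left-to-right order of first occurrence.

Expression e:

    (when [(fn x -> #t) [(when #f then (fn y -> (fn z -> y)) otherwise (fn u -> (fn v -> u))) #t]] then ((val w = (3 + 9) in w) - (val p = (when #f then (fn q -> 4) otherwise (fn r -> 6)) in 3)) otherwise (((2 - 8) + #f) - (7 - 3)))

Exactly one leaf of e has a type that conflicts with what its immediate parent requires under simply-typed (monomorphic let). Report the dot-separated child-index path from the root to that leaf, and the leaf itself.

Answer: 2.0.1 : false

Working:
\x._ : a -> Bool
  unify Bool ~ Bool
y : b
\z._ : c -> b
\y._ : b -> c -> b
u : d
\v._ : e -> d
\u._ : d -> e -> d
  unify b -> c -> b ~ d -> e -> d
  unify b ~ d
  unify c -> d ~ e -> d
  unify c ~ e
  unify d ~ d
  unify d -> e -> d ~ Bool -> f
  unify d ~ Bool
  unify e -> Bool ~ f
_ _ : e -> Bool
  unify a -> Bool ~ (e -> Bool) -> g
  unify a ~ e -> Bool
  unify Bool ~ g
_ _ : Bool
  unify Bool ~ Bool
  unify Int ~ Int
  unify Int ~ Int
let w : Int
w : Int
  unify Int ~ Int
  unify Bool ~ Bool
\q._ : h -> Int
\r._ : i -> Int
  unify h -> Int ~ i -> Int
  unify h ~ i
  unify Int ~ Int
let p : i -> Int
  unify Int ~ Int
  unify Int ~ Int
  unify Int ~ Int
  unify Int ~ Int
  unify Bool ~ Int
  FAIL: mismatch Bool ~ Int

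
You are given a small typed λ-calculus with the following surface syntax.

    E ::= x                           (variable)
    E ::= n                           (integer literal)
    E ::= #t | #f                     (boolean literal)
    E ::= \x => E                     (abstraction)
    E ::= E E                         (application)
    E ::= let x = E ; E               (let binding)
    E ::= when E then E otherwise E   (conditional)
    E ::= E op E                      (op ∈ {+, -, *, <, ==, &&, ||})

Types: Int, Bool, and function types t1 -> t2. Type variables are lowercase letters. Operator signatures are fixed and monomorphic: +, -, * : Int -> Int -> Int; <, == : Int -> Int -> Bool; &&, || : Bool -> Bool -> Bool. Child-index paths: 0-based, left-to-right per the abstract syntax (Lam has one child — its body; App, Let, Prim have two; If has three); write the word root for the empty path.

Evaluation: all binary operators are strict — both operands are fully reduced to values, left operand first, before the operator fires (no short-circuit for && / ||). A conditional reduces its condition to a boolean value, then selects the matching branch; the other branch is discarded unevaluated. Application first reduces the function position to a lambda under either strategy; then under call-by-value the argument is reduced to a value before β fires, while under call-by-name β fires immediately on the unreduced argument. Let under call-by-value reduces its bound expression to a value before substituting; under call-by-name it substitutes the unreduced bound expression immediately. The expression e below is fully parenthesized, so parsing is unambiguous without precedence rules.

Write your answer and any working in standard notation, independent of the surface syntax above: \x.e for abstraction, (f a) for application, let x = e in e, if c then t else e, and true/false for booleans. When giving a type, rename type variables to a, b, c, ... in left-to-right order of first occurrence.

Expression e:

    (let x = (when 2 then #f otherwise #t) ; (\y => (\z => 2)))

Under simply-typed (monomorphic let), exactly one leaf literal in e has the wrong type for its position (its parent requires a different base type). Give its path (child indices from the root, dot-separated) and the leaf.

Answer: 0.0 : 2

Trace:
  unify Int ~ Bool
  FAIL: mismatch Int ~ Bool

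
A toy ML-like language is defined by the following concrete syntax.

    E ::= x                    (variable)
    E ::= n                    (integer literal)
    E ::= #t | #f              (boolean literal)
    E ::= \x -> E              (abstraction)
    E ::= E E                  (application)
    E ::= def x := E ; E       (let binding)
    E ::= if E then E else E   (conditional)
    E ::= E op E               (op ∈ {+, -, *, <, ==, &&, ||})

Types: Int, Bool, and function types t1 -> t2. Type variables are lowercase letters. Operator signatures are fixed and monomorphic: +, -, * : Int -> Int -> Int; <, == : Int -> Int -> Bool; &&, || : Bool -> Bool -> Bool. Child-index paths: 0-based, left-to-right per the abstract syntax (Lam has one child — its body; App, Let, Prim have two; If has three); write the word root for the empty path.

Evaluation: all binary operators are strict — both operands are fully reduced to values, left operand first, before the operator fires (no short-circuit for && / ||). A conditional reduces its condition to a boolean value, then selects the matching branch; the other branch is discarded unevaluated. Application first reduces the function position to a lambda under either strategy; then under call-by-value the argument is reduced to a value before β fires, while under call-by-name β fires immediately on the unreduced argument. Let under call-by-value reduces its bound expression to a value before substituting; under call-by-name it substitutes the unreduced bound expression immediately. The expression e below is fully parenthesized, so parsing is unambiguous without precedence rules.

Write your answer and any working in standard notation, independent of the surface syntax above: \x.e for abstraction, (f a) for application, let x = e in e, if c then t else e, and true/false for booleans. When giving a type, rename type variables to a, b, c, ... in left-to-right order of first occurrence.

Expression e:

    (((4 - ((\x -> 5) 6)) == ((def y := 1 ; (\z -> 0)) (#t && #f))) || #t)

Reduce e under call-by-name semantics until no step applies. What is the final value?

Answer: true

Working:
step 0: (((4 - ((\x.5) 6)) == ((let y = 1 in (\z.0)) (true && false))) || true)
step 1: [beta@0.0.1] (((4 - 5) == ((let y = 1 in (\z.0)) (true && false))) || true)
step 2: [delta@0.0] ((-1 == ((let y = 1 in (\z.0)) (true && false))) || true)
step 3: [let@0.1.0] ((-1 == ((\z.0) (true && false))) || true)
step 4: [beta@0.1] ((-1 == 0) || true)
step 5: [delta@0] (false || true)
step 6: [delta@root] true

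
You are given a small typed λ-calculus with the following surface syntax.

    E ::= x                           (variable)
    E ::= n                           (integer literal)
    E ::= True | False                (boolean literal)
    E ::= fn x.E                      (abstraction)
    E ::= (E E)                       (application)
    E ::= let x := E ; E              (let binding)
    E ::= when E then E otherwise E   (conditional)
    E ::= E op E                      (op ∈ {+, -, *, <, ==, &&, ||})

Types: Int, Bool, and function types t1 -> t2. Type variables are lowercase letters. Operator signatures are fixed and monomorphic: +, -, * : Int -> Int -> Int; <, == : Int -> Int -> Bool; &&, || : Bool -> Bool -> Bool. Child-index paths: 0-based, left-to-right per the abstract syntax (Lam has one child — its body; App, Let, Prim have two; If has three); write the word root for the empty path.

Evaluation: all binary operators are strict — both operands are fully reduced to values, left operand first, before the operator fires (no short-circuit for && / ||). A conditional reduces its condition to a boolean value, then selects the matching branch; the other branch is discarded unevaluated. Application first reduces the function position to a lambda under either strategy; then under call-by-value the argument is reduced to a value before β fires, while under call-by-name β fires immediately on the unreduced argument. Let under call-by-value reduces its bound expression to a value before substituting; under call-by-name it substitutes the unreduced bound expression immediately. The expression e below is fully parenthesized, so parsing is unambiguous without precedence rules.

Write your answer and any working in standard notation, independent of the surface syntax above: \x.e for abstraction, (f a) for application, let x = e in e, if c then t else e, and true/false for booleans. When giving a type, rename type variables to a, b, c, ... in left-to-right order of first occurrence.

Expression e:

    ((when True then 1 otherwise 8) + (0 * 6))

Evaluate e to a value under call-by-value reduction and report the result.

Answer: 1

Derivation:
step 0: ((if true then 1 else 8) + (0 * 6))
step 1: [if@0] (1 + (0 * 6))
step 2: [delta@1] (1 + 0)
step 3: [delta@root] 1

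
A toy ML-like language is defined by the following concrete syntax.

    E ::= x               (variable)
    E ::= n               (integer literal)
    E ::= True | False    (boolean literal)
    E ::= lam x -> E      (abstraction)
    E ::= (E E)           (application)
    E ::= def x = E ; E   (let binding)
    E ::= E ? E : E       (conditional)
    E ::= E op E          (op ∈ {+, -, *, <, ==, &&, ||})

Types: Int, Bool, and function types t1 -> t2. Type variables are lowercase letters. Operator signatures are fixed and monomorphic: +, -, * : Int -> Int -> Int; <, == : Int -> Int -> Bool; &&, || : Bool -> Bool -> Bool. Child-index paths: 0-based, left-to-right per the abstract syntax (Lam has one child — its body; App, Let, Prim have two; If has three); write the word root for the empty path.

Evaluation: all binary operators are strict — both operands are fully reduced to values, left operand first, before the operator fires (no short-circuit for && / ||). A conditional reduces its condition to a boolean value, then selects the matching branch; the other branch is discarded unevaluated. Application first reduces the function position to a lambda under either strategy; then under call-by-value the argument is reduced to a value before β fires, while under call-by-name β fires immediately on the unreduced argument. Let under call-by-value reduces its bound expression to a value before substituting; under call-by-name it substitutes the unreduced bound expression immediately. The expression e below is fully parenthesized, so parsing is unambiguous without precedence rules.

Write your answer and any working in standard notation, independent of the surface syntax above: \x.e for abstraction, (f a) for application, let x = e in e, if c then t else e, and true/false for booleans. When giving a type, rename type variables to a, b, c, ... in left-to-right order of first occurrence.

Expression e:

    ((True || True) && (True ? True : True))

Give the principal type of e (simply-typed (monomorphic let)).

Working:
  unify Bool ~ Bool
  unify Bool ~ Bool
  unify Bool ~ Bool
  unify Bool ~ Bool
  unify Bool ~ Bool
  unify Bool ~ Bool

Answer: Bool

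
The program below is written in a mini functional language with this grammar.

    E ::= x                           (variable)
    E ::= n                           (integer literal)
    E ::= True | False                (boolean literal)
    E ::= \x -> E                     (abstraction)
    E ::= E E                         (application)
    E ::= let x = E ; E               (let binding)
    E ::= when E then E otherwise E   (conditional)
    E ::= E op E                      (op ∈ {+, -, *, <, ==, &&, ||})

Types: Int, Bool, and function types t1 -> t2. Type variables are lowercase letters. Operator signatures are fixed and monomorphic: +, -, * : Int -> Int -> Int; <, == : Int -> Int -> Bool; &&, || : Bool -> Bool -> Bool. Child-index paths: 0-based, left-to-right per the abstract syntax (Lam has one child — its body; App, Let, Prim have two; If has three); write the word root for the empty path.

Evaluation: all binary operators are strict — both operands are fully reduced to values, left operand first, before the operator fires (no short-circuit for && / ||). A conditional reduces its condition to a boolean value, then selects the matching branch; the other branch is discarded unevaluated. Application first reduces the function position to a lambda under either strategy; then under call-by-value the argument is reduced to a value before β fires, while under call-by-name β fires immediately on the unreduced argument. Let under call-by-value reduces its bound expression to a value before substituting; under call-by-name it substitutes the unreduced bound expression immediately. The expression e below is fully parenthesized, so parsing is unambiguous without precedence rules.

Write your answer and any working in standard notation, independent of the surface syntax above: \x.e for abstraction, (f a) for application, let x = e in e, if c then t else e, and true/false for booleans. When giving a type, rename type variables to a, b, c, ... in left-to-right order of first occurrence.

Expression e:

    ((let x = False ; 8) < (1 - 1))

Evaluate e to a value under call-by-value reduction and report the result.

Answer: false

Trace:
step 0: ((let x = false in 8) < (1 - 1))
step 1: [let@0] (8 < (1 - 1))
step 2: [delta@1] (8 < 0)
step 3: [delta@root] false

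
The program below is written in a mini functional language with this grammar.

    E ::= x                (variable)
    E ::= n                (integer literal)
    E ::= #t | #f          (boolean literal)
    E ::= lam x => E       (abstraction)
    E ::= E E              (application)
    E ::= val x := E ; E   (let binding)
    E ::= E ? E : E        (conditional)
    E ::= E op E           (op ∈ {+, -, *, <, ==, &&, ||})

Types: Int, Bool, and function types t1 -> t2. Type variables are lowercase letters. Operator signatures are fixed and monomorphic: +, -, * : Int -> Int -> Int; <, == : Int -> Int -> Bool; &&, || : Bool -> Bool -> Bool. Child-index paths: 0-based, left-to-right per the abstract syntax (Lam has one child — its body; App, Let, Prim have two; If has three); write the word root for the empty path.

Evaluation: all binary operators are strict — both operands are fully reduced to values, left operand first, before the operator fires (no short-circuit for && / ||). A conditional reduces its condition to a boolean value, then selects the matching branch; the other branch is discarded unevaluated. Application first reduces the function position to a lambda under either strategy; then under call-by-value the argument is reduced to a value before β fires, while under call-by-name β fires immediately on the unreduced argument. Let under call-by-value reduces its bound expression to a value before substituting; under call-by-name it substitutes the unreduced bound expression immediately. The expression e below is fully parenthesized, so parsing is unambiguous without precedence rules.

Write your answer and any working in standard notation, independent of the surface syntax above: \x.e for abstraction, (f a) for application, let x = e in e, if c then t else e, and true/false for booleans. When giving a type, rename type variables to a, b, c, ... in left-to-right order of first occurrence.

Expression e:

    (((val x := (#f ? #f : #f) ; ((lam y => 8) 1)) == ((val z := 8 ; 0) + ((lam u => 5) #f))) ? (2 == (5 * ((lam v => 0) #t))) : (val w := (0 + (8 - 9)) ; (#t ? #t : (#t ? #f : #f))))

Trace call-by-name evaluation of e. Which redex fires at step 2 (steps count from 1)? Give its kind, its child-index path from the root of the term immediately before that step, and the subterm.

Derivation:
step 0: (if ((let x = (if false then false else false) in ((\y.8) 1)) == ((let z = 8 in 0) + ((\u.5) false))) then (2 == (5 * ((\v.0) true))) else (let w = (0 + (8 - 9)) in (if true then true else (if true then false else false))))
step 1: [let@0.0] (if (((\y.8) 1) == ((let z = 8 in 0) + ((\u.5) false))) then (2 == (5 * ((\v.0) true))) else (let w = (0 + (8 - 9)) in (if true then true else (if true then false else false))))
step 2: [beta@0.0] (if (8 == ((let z = 8 in 0) + ((\u.5) false))) then (2 == (5 * ((\v.0) true))) else (let w = (0 + (8 - 9)) in (if true then true else (if true then false else false))))

Answer: beta at 0.0 : ((\y.8) 1)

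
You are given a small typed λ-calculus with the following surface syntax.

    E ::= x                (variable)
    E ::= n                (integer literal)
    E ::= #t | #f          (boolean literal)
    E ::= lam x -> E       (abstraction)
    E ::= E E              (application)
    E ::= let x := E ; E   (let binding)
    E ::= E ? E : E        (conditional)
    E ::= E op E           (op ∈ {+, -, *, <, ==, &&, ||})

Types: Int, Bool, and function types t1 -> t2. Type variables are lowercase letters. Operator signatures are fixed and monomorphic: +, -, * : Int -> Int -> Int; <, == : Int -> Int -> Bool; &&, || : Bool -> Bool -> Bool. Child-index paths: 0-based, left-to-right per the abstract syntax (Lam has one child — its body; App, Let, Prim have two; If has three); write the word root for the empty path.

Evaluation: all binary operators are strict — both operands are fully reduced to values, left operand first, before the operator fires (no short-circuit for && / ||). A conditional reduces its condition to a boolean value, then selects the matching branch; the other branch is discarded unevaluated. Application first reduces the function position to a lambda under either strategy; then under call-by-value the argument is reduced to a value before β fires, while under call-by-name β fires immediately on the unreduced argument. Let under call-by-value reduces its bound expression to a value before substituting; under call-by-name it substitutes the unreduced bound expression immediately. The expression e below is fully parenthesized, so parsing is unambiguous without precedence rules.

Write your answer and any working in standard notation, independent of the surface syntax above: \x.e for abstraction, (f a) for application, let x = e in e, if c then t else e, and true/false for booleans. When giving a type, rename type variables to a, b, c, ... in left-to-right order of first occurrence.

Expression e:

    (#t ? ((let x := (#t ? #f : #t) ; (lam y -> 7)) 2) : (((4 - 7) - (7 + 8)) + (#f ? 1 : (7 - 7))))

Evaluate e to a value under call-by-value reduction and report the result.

Answer: 7

Derivation:
step 0: (if true then ((let x = (if true then false else true) in (\y.7)) 2) else (((4 - 7) - (7 + 8)) + (if false then 1 else (7 - 7))))
step 1: [if@root] ((let x = (if true then false else true) in (\y.7)) 2)
step 2: [if@0.0] ((let x = false in (\y.7)) 2)
step 3: [let@0] ((\y.7) 2)
step 4: [beta@root] 7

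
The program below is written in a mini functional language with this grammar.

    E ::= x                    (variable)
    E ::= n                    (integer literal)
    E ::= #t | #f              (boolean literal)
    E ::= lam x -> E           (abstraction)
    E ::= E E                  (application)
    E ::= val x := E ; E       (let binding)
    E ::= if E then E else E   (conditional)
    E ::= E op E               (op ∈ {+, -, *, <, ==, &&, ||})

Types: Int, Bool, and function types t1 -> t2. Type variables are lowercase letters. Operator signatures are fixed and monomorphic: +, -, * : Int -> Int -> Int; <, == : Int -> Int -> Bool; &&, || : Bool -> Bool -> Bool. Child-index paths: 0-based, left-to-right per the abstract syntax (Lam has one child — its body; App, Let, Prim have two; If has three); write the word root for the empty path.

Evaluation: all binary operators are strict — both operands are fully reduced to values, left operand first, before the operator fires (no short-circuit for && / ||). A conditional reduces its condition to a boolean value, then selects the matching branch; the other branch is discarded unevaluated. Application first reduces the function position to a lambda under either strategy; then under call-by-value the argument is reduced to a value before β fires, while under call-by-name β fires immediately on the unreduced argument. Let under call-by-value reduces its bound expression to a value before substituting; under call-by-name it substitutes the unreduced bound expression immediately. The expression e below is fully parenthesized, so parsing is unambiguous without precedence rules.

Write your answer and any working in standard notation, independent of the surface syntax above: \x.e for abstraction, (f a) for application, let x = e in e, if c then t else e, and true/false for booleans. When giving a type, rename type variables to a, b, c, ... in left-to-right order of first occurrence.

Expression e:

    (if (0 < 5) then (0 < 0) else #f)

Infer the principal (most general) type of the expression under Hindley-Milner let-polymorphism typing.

Trace:
  unify Int ~ Int
  unify Int ~ Int
  unify Bool ~ Bool
  unify Int ~ Int
  unify Int ~ Int
  unify Bool ~ Bool

Answer: Bool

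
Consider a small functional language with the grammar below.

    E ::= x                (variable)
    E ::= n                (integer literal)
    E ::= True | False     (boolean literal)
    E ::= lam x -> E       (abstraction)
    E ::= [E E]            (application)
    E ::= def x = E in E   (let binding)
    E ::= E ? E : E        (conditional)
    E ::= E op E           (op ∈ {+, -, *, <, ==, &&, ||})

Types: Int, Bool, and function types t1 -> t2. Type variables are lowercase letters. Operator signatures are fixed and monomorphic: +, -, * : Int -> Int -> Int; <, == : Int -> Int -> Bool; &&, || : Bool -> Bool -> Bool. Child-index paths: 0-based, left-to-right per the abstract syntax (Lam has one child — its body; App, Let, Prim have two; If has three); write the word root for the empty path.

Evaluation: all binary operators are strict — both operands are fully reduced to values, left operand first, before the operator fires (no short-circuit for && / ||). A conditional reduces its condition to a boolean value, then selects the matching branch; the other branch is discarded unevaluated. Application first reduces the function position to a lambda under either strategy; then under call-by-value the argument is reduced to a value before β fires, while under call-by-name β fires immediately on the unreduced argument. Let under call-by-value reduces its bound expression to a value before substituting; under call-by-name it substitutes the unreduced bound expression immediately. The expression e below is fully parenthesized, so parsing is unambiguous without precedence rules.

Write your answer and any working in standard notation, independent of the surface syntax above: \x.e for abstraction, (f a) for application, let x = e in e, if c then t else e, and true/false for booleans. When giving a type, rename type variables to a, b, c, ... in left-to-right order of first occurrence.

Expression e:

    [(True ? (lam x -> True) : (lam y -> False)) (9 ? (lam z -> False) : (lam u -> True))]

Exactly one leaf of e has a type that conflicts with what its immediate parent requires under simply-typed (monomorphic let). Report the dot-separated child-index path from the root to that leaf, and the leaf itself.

Answer: 1.0 : 9

Derivation:
  unify Bool ~ Bool
\x._ : a -> Bool
\y._ : b -> Bool
  unify a -> Bool ~ b -> Bool
  unify a ~ b
  unify Bool ~ Bool
  unify Int ~ Bool
  FAIL: mismatch Int ~ Bool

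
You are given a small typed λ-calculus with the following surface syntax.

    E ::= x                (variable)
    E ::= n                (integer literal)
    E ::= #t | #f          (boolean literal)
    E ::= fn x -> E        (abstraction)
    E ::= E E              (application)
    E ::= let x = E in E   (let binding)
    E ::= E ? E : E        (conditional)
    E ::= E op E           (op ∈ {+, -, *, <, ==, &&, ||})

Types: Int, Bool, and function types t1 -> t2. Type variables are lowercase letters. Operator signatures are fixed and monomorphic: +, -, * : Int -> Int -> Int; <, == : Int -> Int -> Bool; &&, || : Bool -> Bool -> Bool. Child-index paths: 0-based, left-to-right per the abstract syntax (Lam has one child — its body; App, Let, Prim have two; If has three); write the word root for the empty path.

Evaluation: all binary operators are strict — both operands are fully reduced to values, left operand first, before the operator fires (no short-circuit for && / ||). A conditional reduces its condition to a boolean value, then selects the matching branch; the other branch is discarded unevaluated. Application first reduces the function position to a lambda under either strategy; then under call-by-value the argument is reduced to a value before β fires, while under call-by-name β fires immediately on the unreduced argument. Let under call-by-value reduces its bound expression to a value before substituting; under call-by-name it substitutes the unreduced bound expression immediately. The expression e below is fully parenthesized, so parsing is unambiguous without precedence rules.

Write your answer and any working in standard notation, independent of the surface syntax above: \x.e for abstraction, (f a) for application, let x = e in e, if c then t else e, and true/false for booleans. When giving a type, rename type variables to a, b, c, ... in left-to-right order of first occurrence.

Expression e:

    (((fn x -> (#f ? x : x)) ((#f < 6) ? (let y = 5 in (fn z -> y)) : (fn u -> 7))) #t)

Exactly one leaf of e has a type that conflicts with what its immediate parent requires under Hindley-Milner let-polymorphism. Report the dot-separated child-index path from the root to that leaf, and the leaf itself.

Trace:
  unify Bool ~ Bool
x : a
x : a
  unify a ~ a
\x._ : a -> a
  unify Bool ~ Int
  FAIL: mismatch Bool ~ Int

Answer: 0.1.0.0 : false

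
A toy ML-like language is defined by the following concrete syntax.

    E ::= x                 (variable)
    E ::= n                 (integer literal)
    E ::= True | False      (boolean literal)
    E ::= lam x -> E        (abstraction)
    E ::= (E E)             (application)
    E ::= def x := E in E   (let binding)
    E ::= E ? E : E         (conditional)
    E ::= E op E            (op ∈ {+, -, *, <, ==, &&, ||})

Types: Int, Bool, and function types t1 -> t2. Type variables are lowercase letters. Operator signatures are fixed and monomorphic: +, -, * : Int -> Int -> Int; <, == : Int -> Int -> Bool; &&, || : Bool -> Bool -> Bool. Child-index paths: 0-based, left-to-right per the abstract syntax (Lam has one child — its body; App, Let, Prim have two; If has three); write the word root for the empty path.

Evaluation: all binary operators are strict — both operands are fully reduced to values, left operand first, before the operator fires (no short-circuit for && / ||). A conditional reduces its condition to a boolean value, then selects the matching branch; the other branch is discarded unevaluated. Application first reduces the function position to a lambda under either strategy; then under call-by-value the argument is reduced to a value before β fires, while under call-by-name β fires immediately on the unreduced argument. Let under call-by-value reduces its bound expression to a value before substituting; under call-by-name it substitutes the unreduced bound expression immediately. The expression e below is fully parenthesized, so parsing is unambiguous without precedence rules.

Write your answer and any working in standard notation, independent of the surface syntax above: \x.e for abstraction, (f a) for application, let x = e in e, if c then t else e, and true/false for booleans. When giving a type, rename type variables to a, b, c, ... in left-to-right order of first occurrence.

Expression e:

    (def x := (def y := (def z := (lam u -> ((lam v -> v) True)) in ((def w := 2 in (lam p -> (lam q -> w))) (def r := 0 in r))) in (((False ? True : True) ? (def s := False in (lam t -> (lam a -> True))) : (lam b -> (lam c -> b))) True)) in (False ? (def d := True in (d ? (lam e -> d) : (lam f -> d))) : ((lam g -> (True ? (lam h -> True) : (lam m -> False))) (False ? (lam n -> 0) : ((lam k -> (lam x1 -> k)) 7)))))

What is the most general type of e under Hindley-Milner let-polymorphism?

Answer: a -> Bool

Derivation:
v : b
\v._ : b -> b
  unify b -> b ~ Bool -> c
  unify b ~ Bool
  unify Bool ~ c
_ _ : Bool
\u._ : a -> Bool
let z : forall. a -> Bool
let w : Int
w : Int
\q._ : e -> Int
\p._ : d -> e -> Int
let r : Int
r : Int
  unify d -> e -> Int ~ Int -> f
  unify d ~ Int
  unify e -> Int ~ f
_ _ : e -> Int
let y : forall. e -> Int
  unify Bool ~ Bool
  unify Bool ~ Bool
  unify Bool ~ Bool
let s : Bool
\a._ : h -> Bool
\t._ : g -> h -> Bool
b : i
\c._ : j -> i
\b._ : i -> j -> i
  unify g -> h -> Bool ~ i -> j -> i
  unify g ~ i
  unify h -> Bool ~ j -> i
  unify h ~ j
  unify Bool ~ i
  unify Bool -> j -> Bool ~ Bool -> k
  unify Bool ~ Bool
  unify j -> Bool ~ k
_ _ : j -> Bool
let x : forall. j -> Bool
  unify Bool ~ Bool
let d : Bool
d : Bool
  unify Bool ~ Bool
d : Bool
\e._ : l -> Bool
d : Bool
\f._ : m -> Bool
  unify l -> Bool ~ m -> Bool
  unify l ~ m
  unify Bool ~ Bool
  unify Bool ~ Bool
\h._ : o -> Bool
\m._ : p -> Bool
  unify o -> Bool ~ p -> Bool
  unify o ~ p
  unify Bool ~ Bool
\g._ : n -> p -> Bool
  unify Bool ~ Bool
\n._ : q -> Int
k : r
\x1._ : s -> r
\k._ : r -> s -> r
  unify r -> s -> r ~ Int -> t
  unify r ~ Int
  unify s -> Int ~ t
_ _ : s -> Int
  unify q -> Int ~ s -> Int
  unify q ~ s
  unify Int ~ Int
  unify n -> p -> Bool ~ (s -> Int) -> u
  unify n ~ s -> Int
  unify p -> Bool ~ u
_ _ : p -> Bool
  unify m -> Bool ~ p -> Bool
  unify m ~ p
  unify Bool ~ Bool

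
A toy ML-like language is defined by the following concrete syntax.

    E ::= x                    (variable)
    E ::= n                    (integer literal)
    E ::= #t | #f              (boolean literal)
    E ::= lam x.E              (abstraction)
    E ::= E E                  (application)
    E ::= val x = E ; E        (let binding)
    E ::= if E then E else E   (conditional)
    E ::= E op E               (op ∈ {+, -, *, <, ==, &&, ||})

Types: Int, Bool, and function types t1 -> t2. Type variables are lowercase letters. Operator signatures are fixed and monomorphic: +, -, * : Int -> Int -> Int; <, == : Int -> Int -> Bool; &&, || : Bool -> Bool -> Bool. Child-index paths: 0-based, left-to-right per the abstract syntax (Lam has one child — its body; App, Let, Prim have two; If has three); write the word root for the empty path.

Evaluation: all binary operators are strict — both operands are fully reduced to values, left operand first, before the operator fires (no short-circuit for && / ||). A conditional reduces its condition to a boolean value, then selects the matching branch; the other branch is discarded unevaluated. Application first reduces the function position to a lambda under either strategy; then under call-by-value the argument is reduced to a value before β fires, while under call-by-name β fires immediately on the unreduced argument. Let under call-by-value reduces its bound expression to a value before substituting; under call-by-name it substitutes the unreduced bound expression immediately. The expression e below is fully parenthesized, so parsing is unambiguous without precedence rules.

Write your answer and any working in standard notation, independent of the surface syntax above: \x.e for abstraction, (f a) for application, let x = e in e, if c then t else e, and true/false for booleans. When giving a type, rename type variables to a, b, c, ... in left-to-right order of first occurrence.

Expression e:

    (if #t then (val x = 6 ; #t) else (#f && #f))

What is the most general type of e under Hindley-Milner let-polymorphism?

Answer: Bool

Trace:
  unify Bool ~ Bool
let x : Int
  unify Bool ~ Bool
  unify Bool ~ Bool
  unify Bool ~ Bool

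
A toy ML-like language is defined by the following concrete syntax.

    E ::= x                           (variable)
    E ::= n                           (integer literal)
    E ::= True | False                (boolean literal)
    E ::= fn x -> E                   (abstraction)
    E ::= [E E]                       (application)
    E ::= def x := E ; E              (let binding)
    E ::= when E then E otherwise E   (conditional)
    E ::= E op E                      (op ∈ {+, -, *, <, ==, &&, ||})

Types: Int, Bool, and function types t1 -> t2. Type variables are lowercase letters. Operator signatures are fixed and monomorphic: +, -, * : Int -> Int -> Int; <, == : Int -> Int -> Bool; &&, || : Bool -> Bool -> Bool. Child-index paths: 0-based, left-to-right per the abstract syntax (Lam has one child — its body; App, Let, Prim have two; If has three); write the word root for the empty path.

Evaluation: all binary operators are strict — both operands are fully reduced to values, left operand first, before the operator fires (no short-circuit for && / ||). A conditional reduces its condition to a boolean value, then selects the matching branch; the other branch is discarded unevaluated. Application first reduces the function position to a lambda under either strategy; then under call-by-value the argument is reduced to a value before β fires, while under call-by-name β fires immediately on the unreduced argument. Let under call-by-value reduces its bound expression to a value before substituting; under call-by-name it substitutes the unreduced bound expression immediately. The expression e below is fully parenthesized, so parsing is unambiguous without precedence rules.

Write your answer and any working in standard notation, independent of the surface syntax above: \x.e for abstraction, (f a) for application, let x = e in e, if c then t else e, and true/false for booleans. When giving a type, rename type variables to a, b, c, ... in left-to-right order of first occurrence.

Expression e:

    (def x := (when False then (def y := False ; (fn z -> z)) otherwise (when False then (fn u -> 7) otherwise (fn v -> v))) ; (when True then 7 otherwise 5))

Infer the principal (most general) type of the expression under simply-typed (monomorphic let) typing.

Answer: Int

Trace:
  unify Bool ~ Bool
let y : Bool
z : a
\z._ : a -> a
  unify Bool ~ Bool
\u._ : b -> Int
v : c
\v._ : c -> c
  unify b -> Int ~ c -> c
  unify b ~ c
  unify Int ~ c
  unify a -> a ~ Int -> Int
  unify a ~ Int
  unify Int ~ Int
let x : Int -> Int
  unify Bool ~ Bool
  unify Int ~ Int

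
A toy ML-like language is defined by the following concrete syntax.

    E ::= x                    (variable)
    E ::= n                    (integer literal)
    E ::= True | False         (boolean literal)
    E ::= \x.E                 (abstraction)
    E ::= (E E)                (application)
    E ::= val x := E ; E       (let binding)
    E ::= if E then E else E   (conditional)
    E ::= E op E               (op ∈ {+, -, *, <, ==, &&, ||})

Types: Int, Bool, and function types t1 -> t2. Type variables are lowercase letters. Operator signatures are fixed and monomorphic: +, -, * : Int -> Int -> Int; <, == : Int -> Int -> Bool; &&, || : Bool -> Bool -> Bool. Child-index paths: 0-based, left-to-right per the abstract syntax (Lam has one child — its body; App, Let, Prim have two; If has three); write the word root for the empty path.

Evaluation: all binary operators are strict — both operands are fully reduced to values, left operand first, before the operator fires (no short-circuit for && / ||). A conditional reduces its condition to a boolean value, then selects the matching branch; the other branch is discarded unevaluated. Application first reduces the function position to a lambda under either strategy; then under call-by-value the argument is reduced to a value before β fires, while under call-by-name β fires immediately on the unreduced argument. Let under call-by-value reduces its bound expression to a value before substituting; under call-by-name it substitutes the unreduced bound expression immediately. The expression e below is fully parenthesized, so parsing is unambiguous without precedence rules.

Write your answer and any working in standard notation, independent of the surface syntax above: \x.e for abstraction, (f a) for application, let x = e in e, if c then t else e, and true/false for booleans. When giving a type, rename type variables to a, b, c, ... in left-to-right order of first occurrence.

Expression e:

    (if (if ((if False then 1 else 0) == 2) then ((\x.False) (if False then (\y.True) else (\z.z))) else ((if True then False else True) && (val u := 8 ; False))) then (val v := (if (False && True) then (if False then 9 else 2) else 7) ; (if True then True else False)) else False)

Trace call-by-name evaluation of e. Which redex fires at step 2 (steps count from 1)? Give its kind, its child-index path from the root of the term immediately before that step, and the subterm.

Trace:
step 0: (if (if ((if false then 1 else 0) == 2) then ((\x.false) (if false then (\y.true) else (\z.z))) else ((if true then false else true) && (let u = 8 in false))) then (let v = (if (false && true) then (if false then 9 else 2) else 7) in (if true then true else false)) else false)
step 1: [if@0.0.0] (if (if (0 == 2) then ((\x.false) (if false then (\y.true) else (\z.z))) else ((if true then false else true) && (let u = 8 in false))) then (let v = (if (false && true) then (if false then 9 else 2) else 7) in (if true then true else false)) else false)
step 2: [delta@0.0] (if (if false then ((\x.false) (if false then (\y.true) else (\z.z))) else ((if true then false else true) && (let u = 8 in false))) then (let v = (if (false && true) then (if false then 9 else 2) else 7) in (if true then true else false)) else false)

Answer: delta at 0.0 : (0 == 2)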